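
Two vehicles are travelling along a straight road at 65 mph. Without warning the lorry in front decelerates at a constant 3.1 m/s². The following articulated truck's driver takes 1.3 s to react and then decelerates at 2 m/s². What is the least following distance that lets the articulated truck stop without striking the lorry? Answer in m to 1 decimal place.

65 mph × 0.44704 = 29.0576 m/s.
Leader travels v²/(2a_L) = 844.344 / 6.200 = 136.185 m before stopping.
Follower covers v·t_r = 29.0576 × 1.3 = 37.775 m while reacting, then v²/(2a_F) = 844.344 / 4.000 = 211.086 m while braking, for a total of 37.775 + 211.086 = 248.861 m.
Since a_F ≤ a_L and the follower starts braking later, the follower is never slower than the leader, so the closest approach is when both have stopped.
Minimum gap = 248.861 − 136.185 = 112.676 m.

Minimum gap ≈ 112.7 m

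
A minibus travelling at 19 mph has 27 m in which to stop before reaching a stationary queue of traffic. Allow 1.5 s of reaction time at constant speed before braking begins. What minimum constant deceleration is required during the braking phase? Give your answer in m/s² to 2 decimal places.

19 mph × 0.44704 = 8.4938 m/s.
Distance covered during reaction = 8.4938 × 1.5 = 12.741 m.
Distance available for braking: 27 − 12.741 = 14.259 m.
v² = 2a·d ⇒ a = v²/(2d) = 8.4938² / (2 × 14.259) = 72.145 / 28.518 = 2.5298 m/s².

Required deceleration ≈ 2.53 m/s²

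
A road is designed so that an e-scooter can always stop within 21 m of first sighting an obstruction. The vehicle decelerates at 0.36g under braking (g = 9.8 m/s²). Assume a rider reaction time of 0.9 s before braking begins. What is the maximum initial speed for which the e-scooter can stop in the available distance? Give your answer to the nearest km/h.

a = 0.36 × 9.8 = 3.528 m/s².
Stopping distance: v·t_r + v²/(2a) = 21 with t_r = 0.9 s and a = 3.528 m/s².
So v² + 6.350 v − 148.18 = 0.
Positive root: v = −a·t_r + √((a·t_r)² + 2a·d) = −3.175 + √(10.081 + 148.18) = 9.4052 m/s.
9.4052 m/s × 3.6 = 33.859 km/h.

Maximum speed ≈ 34 km/h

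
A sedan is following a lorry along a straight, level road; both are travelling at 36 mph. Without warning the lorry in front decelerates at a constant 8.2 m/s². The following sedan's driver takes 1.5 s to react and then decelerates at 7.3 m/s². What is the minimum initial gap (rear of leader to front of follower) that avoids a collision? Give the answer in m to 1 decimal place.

Minimum gap ≈ 26.1 m

36 mph × 0.44704 = 16.0934 m/s.
Leader travels v²/(2a_L) = 258.998 / 16.400 = 15.793 m before stopping.
Follower covers v·t_r = 16.0934 × 1.5 = 24.140 m while reacting, then v²/(2a_F) = 258.998 / 14.600 = 17.740 m while braking, for a total of 24.140 + 17.740 = 41.880 m.
Since a_F ≤ a_L and the follower starts braking later, the follower is never slower than the leader, so the closest approach is when both have stopped.
Minimum gap = 41.880 − 15.793 = 26.087 m.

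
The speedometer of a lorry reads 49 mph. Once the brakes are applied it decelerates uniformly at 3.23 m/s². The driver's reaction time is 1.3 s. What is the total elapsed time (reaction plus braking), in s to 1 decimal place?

49 mph × 0.44704 = 21.9050 m/s.
Braking time = v/a = 21.9050 / 3.230 = 6.782 s.
Total = 1.3 + 6.782 = 8.082 s.

Total time ≈ 8.1 s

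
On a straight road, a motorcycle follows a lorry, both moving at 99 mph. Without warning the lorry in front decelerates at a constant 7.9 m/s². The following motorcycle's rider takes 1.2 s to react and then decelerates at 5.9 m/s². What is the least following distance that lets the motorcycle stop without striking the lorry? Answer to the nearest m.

Minimum gap ≈ 95 m

99 mph × 0.44704 = 44.2570 m/s.
Leader travels v²/(2a_L) = 1958.682 / 15.800 = 123.967 m before stopping.
Follower covers v·t_r = 44.2570 × 1.2 = 53.108 m while reacting, then v²/(2a_F) = 1958.682 / 11.800 = 165.990 m while braking, for a total of 53.108 + 165.990 = 219.098 m.
Since a_F ≤ a_L and the follower starts braking later, the follower is never slower than the leader, so the closest approach is when both have stopped.
Minimum gap = 219.098 − 123.967 = 95.131 m.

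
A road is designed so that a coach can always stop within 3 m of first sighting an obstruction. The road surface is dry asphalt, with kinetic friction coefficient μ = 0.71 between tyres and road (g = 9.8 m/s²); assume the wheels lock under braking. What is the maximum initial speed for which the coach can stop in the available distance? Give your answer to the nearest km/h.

a = μg = 0.71 × 9.8 = 6.958 m/s².
v²/(2a) = d ⇒ v = √(2 × 6.958 × 3) = √41.75 = 6.4614 m/s.
6.4614 m/s × 3.6 = 23.261 km/h.

Maximum speed ≈ 23 km/h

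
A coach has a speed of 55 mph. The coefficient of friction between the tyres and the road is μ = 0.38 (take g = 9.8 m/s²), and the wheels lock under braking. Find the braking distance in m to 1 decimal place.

Braking distance ≈ 81.2 m

55 mph × 0.44704 = 24.5872 m/s.
a = μg = 0.38 × 9.8 = 3.724 m/s².
Braking distance = v²/(2a) = 24.5872² / (2 × 3.724) = 604.530 / 7.448 = 81.167 m.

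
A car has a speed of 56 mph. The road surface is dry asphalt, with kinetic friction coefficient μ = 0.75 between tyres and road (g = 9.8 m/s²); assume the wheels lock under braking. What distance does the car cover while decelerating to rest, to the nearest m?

56 mph × 0.44704 = 25.0342 m/s.
a = μg = 0.75 × 9.8 = 7.350 m/s².
Braking distance = v²/(2a) = 25.0342² / (2 × 7.350) = 626.711 / 14.700 = 42.633 m.

Braking distance ≈ 43 m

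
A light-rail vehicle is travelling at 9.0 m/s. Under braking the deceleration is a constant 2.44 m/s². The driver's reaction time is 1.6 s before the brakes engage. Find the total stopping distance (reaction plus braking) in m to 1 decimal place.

Total stopping distance ≈ 31.0 m

Reaction distance = v·t_r = 9.0000 × 1.6 = 14.400 m.
Braking distance = v²/(2a) = 9.0000² / (2 × 2.440) = 81.000 / 4.880 = 16.598 m.
Total = 14.400 + 16.598 = 30.998 m.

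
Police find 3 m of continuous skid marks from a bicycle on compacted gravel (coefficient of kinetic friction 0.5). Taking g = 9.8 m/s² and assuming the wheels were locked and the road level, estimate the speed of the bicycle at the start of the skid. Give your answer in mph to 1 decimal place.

Deceleration a = μg = 0.5 × 9.8 = 4.900 m/s².
v = √(2a·d) = √(2 × 4.900 × 3) = √29.400 = 5.4222 m/s.
= 5.4222 ÷ 0.44704 = 12.129 mph.

Initial speed ≈ 12.1 mph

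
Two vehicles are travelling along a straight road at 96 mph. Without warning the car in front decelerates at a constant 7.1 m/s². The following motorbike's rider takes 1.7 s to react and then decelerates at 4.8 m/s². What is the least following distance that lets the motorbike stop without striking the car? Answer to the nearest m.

96 mph × 0.44704 = 42.9158 m/s.
Leader travels v²/(2a_L) = 1841.766 / 14.200 = 129.702 m before stopping.
Follower covers v·t_r = 42.9158 × 1.7 = 72.957 m while reacting, then v²/(2a_F) = 1841.766 / 9.600 = 191.851 m while braking, for a total of 72.957 + 191.851 = 264.808 m.
Since a_F ≤ a_L and the follower starts braking later, the follower is never slower than the leader, so the closest approach is when both have stopped.
Minimum gap = 264.808 − 129.702 = 135.106 m.

Minimum gap ≈ 135 m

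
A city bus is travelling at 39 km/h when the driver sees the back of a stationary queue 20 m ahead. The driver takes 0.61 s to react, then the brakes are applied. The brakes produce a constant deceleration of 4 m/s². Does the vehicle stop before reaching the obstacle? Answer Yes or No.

No

39 km/h ÷ 3.6 = 10.8333 m/s.
Reaction distance = 10.8333 × 0.61 = 6.608 m.
Braking distance = v²/(2a) = 117.360 / 8.000 = 14.670 m.
Total stopping distance = 6.608 + 14.670 = 21.278 m, vs 20 m available — it cannot stop in time and overshoots by 21.278 − 20 = 1.278 m.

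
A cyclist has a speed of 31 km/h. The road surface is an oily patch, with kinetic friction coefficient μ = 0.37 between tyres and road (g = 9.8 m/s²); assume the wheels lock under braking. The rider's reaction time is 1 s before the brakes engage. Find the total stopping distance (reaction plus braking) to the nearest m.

31 km/h ÷ 3.6 = 8.6111 m/s.
a = μg = 0.37 × 9.8 = 3.626 m/s².
Reaction distance = v·t_r = 8.6111 × 1 = 8.611 m.
Braking distance = v²/(2a) = 8.6111² / (2 × 3.626) = 74.151 / 7.252 = 10.225 m.
Total = 8.611 + 10.225 = 18.836 m.

Total stopping distance ≈ 19 m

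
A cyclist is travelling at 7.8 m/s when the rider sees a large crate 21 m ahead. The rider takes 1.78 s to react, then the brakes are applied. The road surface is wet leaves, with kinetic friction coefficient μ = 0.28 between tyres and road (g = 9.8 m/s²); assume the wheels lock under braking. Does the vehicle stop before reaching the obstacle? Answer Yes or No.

a = μg = 0.28 × 9.8 = 2.744 m/s².
Reaction distance = 7.8000 × 1.78 = 13.884 m.
Braking distance = v²/(2a) = 60.840 / 5.488 = 11.086 m.
Total stopping distance = 13.884 + 11.086 = 24.970 m, vs 21 m available — it cannot stop in time and overshoots by 24.970 − 21 = 3.970 m.

No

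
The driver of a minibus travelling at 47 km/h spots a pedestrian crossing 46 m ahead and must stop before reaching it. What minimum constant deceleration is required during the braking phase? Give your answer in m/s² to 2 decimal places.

47 km/h ÷ 3.6 = 13.0556 m/s.
v² = 2a·d ⇒ a = v²/(2d) = 13.0556² / (2 × 46.000) = 170.449 / 92.000 = 1.8527 m/s².

Required deceleration ≈ 1.85 m/s²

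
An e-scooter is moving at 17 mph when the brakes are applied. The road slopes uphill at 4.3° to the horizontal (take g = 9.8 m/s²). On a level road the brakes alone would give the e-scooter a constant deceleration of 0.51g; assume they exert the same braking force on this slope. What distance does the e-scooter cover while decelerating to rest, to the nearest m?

17 mph × 0.44704 = 7.5997 m/s.
a = 0.51 × 9.8 = 4.998 m/s².
Gravity along the uphill slope adds to the braking deceleration: a_eff = 4.998 + 9.8·sin 4.3° = 4.998 + 0.735 = 5.733 m/s².
Braking distance = v²/(2a) = 7.5997² / (2 × 5.733) = 57.755 / 11.466 = 5.037 m.

Braking distance ≈ 5 m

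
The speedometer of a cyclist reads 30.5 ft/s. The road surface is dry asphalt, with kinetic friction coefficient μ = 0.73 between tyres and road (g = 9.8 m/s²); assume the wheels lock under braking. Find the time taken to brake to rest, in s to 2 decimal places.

30.5 ft/s × 0.3048 = 9.2964 m/s.
a = μg = 0.73 × 9.8 = 7.154 m/s².
Braking time = v/a = 9.2964 / 7.154 = 1.299 s.

Braking time ≈ 1.30 s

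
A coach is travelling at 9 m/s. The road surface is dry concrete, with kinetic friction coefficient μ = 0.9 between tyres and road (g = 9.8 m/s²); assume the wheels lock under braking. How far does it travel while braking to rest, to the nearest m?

a = μg = 0.9 × 9.8 = 8.820 m/s².
Braking distance = v²/(2a) = 9.0000² / (2 × 8.820) = 81.000 / 17.640 = 4.592 m.

Braking distance ≈ 5 m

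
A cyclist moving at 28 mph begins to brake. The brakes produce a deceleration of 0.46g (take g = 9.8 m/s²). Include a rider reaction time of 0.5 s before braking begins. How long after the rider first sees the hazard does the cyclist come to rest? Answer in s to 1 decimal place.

28 mph × 0.44704 = 12.5171 m/s.
a = 0.46 × 9.8 = 4.508 m/s².
Braking time = v/a = 12.5171 / 4.508 = 2.777 s.
Total = 0.5 + 2.777 = 3.277 s.

Total time ≈ 3.3 s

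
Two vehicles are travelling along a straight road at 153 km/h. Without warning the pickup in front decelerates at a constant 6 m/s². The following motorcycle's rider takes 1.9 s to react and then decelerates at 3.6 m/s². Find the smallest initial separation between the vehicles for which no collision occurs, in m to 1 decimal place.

153 km/h ÷ 3.6 = 42.5000 m/s.
Leader travels v²/(2a_L) = 1806.250 / 12.000 = 150.521 m before stopping.
Follower covers v·t_r = 42.5000 × 1.9 = 80.750 m while reacting, then v²/(2a_F) = 1806.250 / 7.200 = 250.868 m while braking, for a total of 80.750 + 250.868 = 331.618 m.
Since a_F ≤ a_L and the follower starts braking later, the follower is never slower than the leader, so the closest approach is when both have stopped.
Minimum gap = 331.618 − 150.521 = 181.097 m.

Minimum gap ≈ 181.1 m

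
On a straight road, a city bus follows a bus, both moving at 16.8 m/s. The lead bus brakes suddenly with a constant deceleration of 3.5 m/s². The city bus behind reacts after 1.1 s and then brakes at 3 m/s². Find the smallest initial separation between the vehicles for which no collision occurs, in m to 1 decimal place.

Minimum gap ≈ 25.2 m

Leader travels v²/(2a_L) = 282.240 / 7.000 = 40.320 m before stopping.
Follower covers v·t_r = 16.8000 × 1.1 = 18.480 m while reacting, then v²/(2a_F) = 282.240 / 6.000 = 47.040 m while braking, for a total of 18.480 + 47.040 = 65.520 m.
Since a_F ≤ a_L and the follower starts braking later, the follower is never slower than the leader, so the closest approach is when both have stopped.
Minimum gap = 65.520 − 40.320 = 25.200 m.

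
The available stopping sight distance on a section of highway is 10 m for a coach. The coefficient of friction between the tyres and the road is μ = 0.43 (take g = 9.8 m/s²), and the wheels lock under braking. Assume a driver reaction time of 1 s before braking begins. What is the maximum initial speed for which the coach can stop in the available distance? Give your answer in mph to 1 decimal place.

Maximum speed ≈ 13.2 mph

a = μg = 0.43 × 9.8 = 4.214 m/s².
Stopping distance: v·t_r + v²/(2a) = 10 with t_r = 1 s and a = 4.214 m/s².
So v² + 8.428 v − 84.28 = 0.
Positive root: v = −a·t_r + √((a·t_r)² + 2a·d) = −4.214 + √(17.758 + 84.28) = 5.8874 m/s.
5.8874 m/s ÷ 0.44704 = 13.170 mph.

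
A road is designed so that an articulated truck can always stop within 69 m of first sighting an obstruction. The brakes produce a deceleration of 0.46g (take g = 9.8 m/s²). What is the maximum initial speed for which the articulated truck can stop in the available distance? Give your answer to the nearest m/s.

Maximum speed ≈ 25 m/s

a = 0.46 × 9.8 = 4.508 m/s².
v²/(2a) = d ⇒ v = √(2 × 4.508 × 69) = √622.10 = 24.9419 m/s.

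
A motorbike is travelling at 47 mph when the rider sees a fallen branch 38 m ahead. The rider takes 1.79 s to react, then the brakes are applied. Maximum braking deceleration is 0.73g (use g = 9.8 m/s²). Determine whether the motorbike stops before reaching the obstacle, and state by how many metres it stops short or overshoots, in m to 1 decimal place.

47 mph × 0.44704 = 21.0109 m/s.
a = 0.73 × 9.8 = 7.154 m/s².
Reaction distance = 21.0109 × 1.79 = 37.610 m.
Braking distance = v²/(2a) = 441.458 / 14.308 = 30.854 m.
Total stopping distance = 37.610 + 30.854 = 68.464 m, vs 38 m available — it cannot stop in time and overshoots by 68.464 − 38 = 30.464 m.

No — it overshoots by 30.5 m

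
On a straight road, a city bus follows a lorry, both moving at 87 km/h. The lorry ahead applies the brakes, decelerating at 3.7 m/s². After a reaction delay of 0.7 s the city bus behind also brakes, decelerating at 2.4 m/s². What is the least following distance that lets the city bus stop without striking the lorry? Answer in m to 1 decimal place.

87 km/h ÷ 3.6 = 24.1667 m/s.
Leader travels v²/(2a_L) = 584.029 / 7.400 = 78.923 m before stopping.
Follower covers v·t_r = 24.1667 × 0.7 = 16.917 m while reacting, then v²/(2a_F) = 584.029 / 4.800 = 121.673 m while braking, for a total of 16.917 + 121.673 = 138.590 m.
Since a_F ≤ a_L and the follower starts braking later, the follower is never slower than the leader, so the closest approach is when both have stopped.
Minimum gap = 138.590 − 78.923 = 59.667 m.

Minimum gap ≈ 59.7 m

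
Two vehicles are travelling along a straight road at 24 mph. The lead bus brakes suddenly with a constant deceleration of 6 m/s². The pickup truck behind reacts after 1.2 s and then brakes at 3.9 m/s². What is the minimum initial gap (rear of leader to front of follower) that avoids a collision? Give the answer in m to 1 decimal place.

Minimum gap ≈ 18.0 m

24 mph × 0.44704 = 10.7290 m/s.
Leader travels v²/(2a_L) = 115.111 / 12.000 = 9.593 m before stopping.
Follower covers v·t_r = 10.7290 × 1.2 = 12.875 m while reacting, then v²/(2a_F) = 115.111 / 7.800 = 14.758 m while braking, for a total of 12.875 + 14.758 = 27.633 m.
Since a_F ≤ a_L and the follower starts braking later, the follower is never slower than the leader, so the closest approach is when both have stopped.
Minimum gap = 27.633 − 9.593 = 18.040 m.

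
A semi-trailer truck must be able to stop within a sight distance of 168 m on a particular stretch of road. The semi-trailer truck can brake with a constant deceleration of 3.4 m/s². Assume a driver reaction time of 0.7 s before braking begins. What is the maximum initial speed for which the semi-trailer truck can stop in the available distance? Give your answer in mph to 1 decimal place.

Stopping distance: v·t_r + v²/(2a) = 168 with t_r = 0.7 s and a = 3.400 m/s².
So v² + 4.760 v − 1142.40 = 0.
Positive root: v = −a·t_r + √((a·t_r)² + 2a·d) = −2.380 + √(5.664 + 1142.40) = 31.5031 m/s.
31.5031 m/s ÷ 0.44704 = 70.470 mph.

Maximum speed ≈ 70.5 mph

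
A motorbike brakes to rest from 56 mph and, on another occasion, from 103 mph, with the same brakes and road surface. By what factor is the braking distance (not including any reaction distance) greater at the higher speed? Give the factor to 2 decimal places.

Braking distance d = v²/(2a), so with a fixed, d ∝ v².
Factor = (103/56)² = 1.8393² = 3.3830.

Factor ≈ 3.38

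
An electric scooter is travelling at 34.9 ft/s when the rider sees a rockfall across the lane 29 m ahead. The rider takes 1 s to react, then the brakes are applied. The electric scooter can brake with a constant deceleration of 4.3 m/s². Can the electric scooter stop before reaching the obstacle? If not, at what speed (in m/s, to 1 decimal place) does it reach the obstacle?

Yes — it stops about 5.2 m short of the obstacle, so it never reaches it

34.9 ft/s × 0.3048 = 10.6375 m/s.
Reaction distance = 10.6375 × 1 = 10.637 m.
Braking distance = v²/(2a) = 113.156 / 8.600 = 13.158 m.
Total stopping distance = 10.637 + 13.158 = 23.795 m, vs 29 m available — it stops with 29 − 23.795 = 5.205 m to spare.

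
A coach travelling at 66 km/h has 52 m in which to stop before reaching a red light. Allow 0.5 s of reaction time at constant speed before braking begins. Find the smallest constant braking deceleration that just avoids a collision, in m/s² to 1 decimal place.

66 km/h ÷ 3.6 = 18.3333 m/s.
Distance covered during reaction = 18.3333 × 0.5 = 9.167 m.
Distance available for braking: 52 − 9.167 = 42.833 m.
v² = 2a·d ⇒ a = v²/(2d) = 18.3333² / (2 × 42.833) = 336.110 / 85.666 = 3.9235 m/s².

Required deceleration ≈ 3.9 m/s²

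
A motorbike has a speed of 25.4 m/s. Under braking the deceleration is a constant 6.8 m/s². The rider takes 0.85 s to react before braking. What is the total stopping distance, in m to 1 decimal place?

Total stopping distance ≈ 69.0 m

Reaction distance = v·t_r = 25.4000 × 0.85 = 21.590 m.
Braking distance = v²/(2a) = 25.4000² / (2 × 6.800) = 645.160 / 13.600 = 47.438 m.
Total = 21.590 + 47.438 = 69.028 m.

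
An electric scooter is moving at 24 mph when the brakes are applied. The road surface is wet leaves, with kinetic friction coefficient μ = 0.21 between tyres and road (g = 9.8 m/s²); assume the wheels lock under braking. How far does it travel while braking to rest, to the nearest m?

24 mph × 0.44704 = 10.7290 m/s.
a = μg = 0.21 × 9.8 = 2.058 m/s².
Braking distance = v²/(2a) = 10.7290² / (2 × 2.058) = 115.111 / 4.116 = 27.967 m.

Braking distance ≈ 28 m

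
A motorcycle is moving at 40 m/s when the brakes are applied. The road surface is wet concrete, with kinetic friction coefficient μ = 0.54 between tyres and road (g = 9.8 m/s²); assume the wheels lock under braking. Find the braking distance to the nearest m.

Braking distance ≈ 151 m

a = μg = 0.54 × 9.8 = 5.292 m/s².
Braking distance = v²/(2a) = 40.0000² / (2 × 5.292) = 1600.000 / 10.584 = 151.172 m.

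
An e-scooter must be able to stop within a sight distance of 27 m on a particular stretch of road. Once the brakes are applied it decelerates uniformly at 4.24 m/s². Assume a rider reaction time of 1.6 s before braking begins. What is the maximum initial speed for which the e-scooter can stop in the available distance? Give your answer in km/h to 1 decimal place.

Stopping distance: v·t_r + v²/(2a) = 27 with t_r = 1.6 s and a = 4.240 m/s².
So v² + 13.568 v − 228.96 = 0.
Positive root: v = −a·t_r + √((a·t_r)² + 2a·d) = −6.784 + √(46.023 + 228.96) = 9.7986 m/s.
9.7986 m/s × 3.6 = 35.275 km/h.

Maximum speed ≈ 35.3 km/h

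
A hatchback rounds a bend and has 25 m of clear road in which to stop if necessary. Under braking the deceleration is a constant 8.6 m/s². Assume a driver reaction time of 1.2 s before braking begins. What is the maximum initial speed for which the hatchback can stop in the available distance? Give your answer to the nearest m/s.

Stopping distance: v·t_r + v²/(2a) = 25 with t_r = 1.2 s and a = 8.600 m/s².
So v² + 20.640 v − 430.00 = 0.
Positive root: v = −a·t_r + √((a·t_r)² + 2a·d) = −10.320 + √(106.502 + 430.00) = 12.8425 m/s.

Maximum speed ≈ 13 m/s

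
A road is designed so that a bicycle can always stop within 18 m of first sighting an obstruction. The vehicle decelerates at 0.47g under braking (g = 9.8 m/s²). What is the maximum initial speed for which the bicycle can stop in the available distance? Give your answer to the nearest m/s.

a = 0.47 × 9.8 = 4.606 m/s².
v²/(2a) = d ⇒ v = √(2 × 4.606 × 18) = √165.82 = 12.8771 m/s.

Maximum speed ≈ 13 m/s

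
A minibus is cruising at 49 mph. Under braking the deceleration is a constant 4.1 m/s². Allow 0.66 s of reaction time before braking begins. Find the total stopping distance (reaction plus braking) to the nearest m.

49 mph × 0.44704 = 21.9050 m/s.
Reaction distance = v·t_r = 21.9050 × 0.66 = 14.457 m.
Braking distance = v²/(2a) = 21.9050² / (2 × 4.100) = 479.829 / 8.200 = 58.516 m.
Total = 14.457 + 58.516 = 72.973 m.

Total stopping distance ≈ 73 m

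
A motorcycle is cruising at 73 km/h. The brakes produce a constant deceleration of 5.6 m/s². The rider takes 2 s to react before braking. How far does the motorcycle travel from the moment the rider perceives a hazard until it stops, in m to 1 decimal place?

Total stopping distance ≈ 77.3 m

73 km/h ÷ 3.6 = 20.2778 m/s.
Reaction distance = v·t_r = 20.2778 × 2 = 40.556 m.
Braking distance = v²/(2a) = 20.2778² / (2 × 5.600) = 411.189 / 11.200 = 36.713 m.
Total = 40.556 + 36.713 = 77.269 m.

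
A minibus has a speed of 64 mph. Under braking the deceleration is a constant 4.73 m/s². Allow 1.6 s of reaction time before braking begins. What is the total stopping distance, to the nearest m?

Total stopping distance ≈ 132 m

64 mph × 0.44704 = 28.6106 m/s.
Reaction distance = v·t_r = 28.6106 × 1.6 = 45.777 m.
Braking distance = v²/(2a) = 28.6106² / (2 × 4.730) = 818.566 / 9.460 = 86.529 m.
Total = 45.777 + 86.529 = 132.306 m.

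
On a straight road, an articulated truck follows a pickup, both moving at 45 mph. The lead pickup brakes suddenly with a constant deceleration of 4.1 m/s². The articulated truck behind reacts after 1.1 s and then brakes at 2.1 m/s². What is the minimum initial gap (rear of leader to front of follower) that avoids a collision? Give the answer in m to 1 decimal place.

45 mph × 0.44704 = 20.1168 m/s.
Leader travels v²/(2a_L) = 404.686 / 8.200 = 49.352 m before stopping.
Follower covers v·t_r = 20.1168 × 1.1 = 22.128 m while reacting, then v²/(2a_F) = 404.686 / 4.200 = 96.354 m while braking, for a total of 22.128 + 96.354 = 118.482 m.
Since a_F ≤ a_L and the follower starts braking later, the follower is never slower than the leader, so the closest approach is when both have stopped.
Minimum gap = 118.482 − 49.352 = 69.130 m.

Minimum gap ≈ 69.1 m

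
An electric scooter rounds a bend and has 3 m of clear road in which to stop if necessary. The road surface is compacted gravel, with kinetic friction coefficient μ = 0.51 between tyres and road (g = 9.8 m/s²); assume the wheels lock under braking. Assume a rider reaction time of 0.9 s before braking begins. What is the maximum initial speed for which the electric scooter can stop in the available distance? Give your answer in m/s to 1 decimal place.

a = μg = 0.51 × 9.8 = 4.998 m/s².
Stopping distance: v·t_r + v²/(2a) = 3 with t_r = 0.9 s and a = 4.998 m/s².
So v² + 8.996 v − 29.99 = 0.
Positive root: v = −a·t_r + √((a·t_r)² + 2a·d) = −4.498 + √(20.232 + 29.99) = 2.5887 m/s.

Maximum speed ≈ 2.6 m/s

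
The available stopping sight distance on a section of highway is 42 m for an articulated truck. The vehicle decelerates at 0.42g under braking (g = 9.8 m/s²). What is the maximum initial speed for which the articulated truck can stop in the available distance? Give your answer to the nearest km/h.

a = 0.42 × 9.8 = 4.116 m/s².
v²/(2a) = d ⇒ v = √(2 × 4.116 × 42) = √345.74 = 18.5941 m/s.
18.5941 m/s × 3.6 = 66.939 km/h.

Maximum speed ≈ 67 km/h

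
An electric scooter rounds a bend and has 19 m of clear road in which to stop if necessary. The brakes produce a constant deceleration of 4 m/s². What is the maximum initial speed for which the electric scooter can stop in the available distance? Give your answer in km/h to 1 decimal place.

v²/(2a) = d ⇒ v = √(2 × 4.000 × 19) = √152.00 = 12.3288 m/s.
12.3288 m/s × 3.6 = 44.384 km/h.

Maximum speed ≈ 44.4 km/h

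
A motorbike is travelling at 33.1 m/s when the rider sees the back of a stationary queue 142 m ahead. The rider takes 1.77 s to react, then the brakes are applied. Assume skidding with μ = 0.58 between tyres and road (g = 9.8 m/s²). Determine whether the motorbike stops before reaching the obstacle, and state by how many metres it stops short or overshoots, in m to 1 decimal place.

No — it overshoots by 13.0 m

a = μg = 0.58 × 9.8 = 5.684 m/s².
Reaction distance = 33.1000 × 1.77 = 58.587 m.
Braking distance = v²/(2a) = 1095.610 / 11.368 = 96.377 m.
Total stopping distance = 58.587 + 96.377 = 154.964 m, vs 142 m available — it cannot stop in time and overshoots by 154.964 − 142 = 12.964 m.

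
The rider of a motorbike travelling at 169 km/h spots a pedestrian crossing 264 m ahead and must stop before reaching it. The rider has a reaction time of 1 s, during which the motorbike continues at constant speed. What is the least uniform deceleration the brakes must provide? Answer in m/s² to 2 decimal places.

169 km/h ÷ 3.6 = 46.9444 m/s.
Distance covered during reaction = 46.9444 × 1 = 46.944 m.
Distance available for braking: 264 − 46.944 = 217.056 m.
v² = 2a·d ⇒ a = v²/(2d) = 46.9444² / (2 × 217.056) = 2203.777 / 434.112 = 5.0765 m/s².

Required deceleration ≈ 5.08 m/s²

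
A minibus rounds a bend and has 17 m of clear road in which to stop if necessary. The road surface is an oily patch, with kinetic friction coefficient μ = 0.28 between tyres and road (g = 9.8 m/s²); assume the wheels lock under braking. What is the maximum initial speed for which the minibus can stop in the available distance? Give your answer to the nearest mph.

a = μg = 0.28 × 9.8 = 2.744 m/s².
v²/(2a) = d ⇒ v = √(2 × 2.744 × 17) = √93.30 = 9.6592 m/s.
9.6592 m/s ÷ 0.44704 = 21.607 mph.

Maximum speed ≈ 22 mph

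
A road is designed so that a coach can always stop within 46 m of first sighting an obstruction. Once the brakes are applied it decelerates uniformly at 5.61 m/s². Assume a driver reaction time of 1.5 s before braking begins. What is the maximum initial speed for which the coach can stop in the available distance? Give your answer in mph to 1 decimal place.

Maximum speed ≈ 35.4 mph

Stopping distance: v·t_r + v²/(2a) = 46 with t_r = 1.5 s and a = 5.610 m/s².
So v² + 16.830 v − 516.12 = 0.
Positive root: v = −a·t_r + √((a·t_r)² + 2a·d) = −8.415 + √(70.812 + 516.12) = 15.8117 m/s.
15.8117 m/s ÷ 0.44704 = 35.370 mph.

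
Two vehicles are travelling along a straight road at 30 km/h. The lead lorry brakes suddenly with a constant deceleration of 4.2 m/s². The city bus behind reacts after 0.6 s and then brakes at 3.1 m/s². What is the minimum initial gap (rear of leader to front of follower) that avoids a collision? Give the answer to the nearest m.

30 km/h ÷ 3.6 = 8.3333 m/s.
Leader travels v²/(2a_L) = 69.444 / 8.400 = 8.267 m before stopping.
Follower covers v·t_r = 8.3333 × 0.6 = 5.000 m while reacting, then v²/(2a_F) = 69.444 / 6.200 = 11.201 m while braking, for a total of 5.000 + 11.201 = 16.201 m.
Since a_F ≤ a_L and the follower starts braking later, the follower is never slower than the leader, so the closest approach is when both have stopped.
Minimum gap = 16.201 − 8.267 = 7.934 m.

Minimum gap ≈ 8 m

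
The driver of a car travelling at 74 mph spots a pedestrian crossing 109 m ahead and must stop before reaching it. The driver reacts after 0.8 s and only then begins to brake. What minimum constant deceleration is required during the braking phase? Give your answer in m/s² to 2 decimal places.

74 mph × 0.44704 = 33.0810 m/s.
Distance covered during reaction = 33.0810 × 0.8 = 26.465 m.
Distance available for braking: 109 − 26.465 = 82.535 m.
v² = 2a·d ⇒ a = v²/(2d) = 33.0810² / (2 × 82.535) = 1094.353 / 165.070 = 6.6296 m/s².

Required deceleration ≈ 6.63 m/s²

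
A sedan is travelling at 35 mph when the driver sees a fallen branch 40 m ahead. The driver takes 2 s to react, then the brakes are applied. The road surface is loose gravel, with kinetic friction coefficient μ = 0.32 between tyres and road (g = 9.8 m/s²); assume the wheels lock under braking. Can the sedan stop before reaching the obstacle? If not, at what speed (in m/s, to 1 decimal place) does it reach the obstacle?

35 mph × 0.44704 = 15.6464 m/s.
a = μg = 0.32 × 9.8 = 3.136 m/s².
Reaction distance = 15.6464 × 2 = 31.293 m.
Braking distance needed to stop: v²/(2a) = 244.810 / 6.272 = 39.032 m, so total needed = 31.293 + 39.032 = 70.325 m > 40 m — it cannot stop.
Distance remaining when braking begins: 40 − 31.293 = 8.707 m.
v² = v₀² − 2a·d = 244.810 − 2 × 3.136 × 8.707 = 190.200 m²/s².
v = √190.200 = 13.791 m/s.

No — it strikes the obstacle at 13.8 m/s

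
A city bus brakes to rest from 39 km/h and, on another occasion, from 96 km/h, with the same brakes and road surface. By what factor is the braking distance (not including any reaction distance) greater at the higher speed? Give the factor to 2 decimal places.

Braking distance d = v²/(2a), so with a fixed, d ∝ v².
Factor = (96/39)² = 2.4615² = 6.0590.

Factor ≈ 6.06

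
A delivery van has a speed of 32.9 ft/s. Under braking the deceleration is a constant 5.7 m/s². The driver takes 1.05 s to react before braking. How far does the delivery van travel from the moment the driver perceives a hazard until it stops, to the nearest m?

32.9 ft/s × 0.3048 = 10.0279 m/s.
Reaction distance = v·t_r = 10.0279 × 1.05 = 10.529 m.
Braking distance = v²/(2a) = 10.0279² / (2 × 5.700) = 100.559 / 11.400 = 8.821 m.
Total = 10.529 + 8.821 = 19.350 m.

Total stopping distance ≈ 19 m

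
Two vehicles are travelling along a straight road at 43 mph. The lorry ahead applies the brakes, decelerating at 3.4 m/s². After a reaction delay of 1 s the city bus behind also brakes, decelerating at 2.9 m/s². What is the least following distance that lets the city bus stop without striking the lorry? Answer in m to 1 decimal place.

Minimum gap ≈ 28.6 m

43 mph × 0.44704 = 19.2227 m/s.
Leader travels v²/(2a_L) = 369.512 / 6.800 = 54.340 m before stopping.
Follower covers v·t_r = 19.2227 × 1 = 19.223 m while reacting, then v²/(2a_F) = 369.512 / 5.800 = 63.709 m while braking, for a total of 19.223 + 63.709 = 82.932 m.
Since a_F ≤ a_L and the follower starts braking later, the follower is never slower than the leader, so the closest approach is when both have stopped.
Minimum gap = 82.932 − 54.340 = 28.592 m.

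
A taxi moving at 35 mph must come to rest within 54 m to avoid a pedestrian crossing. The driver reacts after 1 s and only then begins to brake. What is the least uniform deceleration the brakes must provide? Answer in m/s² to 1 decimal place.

35 mph × 0.44704 = 15.6464 m/s.
Distance covered during reaction = 15.6464 × 1 = 15.646 m.
Distance available for braking: 54 − 15.646 = 38.354 m.
v² = 2a·d ⇒ a = v²/(2d) = 15.6464² / (2 × 38.354) = 244.810 / 76.708 = 3.1915 m/s².

Required deceleration ≈ 3.2 m/s²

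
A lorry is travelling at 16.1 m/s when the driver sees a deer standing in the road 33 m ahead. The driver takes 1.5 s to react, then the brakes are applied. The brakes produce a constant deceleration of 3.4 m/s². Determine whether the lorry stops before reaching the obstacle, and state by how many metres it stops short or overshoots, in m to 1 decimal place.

Reaction distance = 16.1000 × 1.5 = 24.150 m.
Braking distance = v²/(2a) = 259.210 / 6.800 = 38.119 m.
Total stopping distance = 24.150 + 38.119 = 62.269 m, vs 33 m available — it cannot stop in time and overshoots by 62.269 − 33 = 29.269 m.

No — it overshoots by 29.3 m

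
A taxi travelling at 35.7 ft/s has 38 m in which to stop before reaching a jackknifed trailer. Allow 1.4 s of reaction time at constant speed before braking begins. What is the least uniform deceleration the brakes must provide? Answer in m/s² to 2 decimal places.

35.7 ft/s × 0.3048 = 10.8814 m/s.
Distance covered during reaction = 10.8814 × 1.4 = 15.234 m.
Distance available for braking: 38 − 15.234 = 22.766 m.
v² = 2a·d ⇒ a = v²/(2d) = 10.8814² / (2 × 22.766) = 118.405 / 45.532 = 2.6005 m/s².

Required deceleration ≈ 2.60 m/s²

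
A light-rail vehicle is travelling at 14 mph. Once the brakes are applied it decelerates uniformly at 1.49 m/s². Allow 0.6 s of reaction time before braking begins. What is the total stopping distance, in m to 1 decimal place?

14 mph × 0.44704 = 6.2586 m/s.
Reaction distance = v·t_r = 6.2586 × 0.6 = 3.755 m.
Braking distance = v²/(2a) = 6.2586² / (2 × 1.490) = 39.170 / 2.980 = 13.144 m.
Total = 3.755 + 13.144 = 16.899 m.

Total stopping distance ≈ 16.9 m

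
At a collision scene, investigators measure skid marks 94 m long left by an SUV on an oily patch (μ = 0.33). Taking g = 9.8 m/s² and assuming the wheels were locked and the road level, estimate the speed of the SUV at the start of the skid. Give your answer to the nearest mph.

Deceleration a = μg = 0.33 × 9.8 = 3.234 m/s².
v = √(2a·d) = √(2 × 3.234 × 94) = √607.992 = 24.6575 m/s.
= 24.6575 ÷ 0.44704 = 55.157 mph.

Initial speed ≈ 55 mph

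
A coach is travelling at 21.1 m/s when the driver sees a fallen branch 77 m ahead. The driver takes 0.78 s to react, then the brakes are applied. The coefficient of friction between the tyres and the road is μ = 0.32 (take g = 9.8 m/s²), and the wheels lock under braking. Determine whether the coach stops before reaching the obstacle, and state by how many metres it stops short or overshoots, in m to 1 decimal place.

a = μg = 0.32 × 9.8 = 3.136 m/s².
Reaction distance = 21.1000 × 0.78 = 16.458 m.
Braking distance = v²/(2a) = 445.210 / 6.272 = 70.984 m.
Total stopping distance = 16.458 + 70.984 = 87.442 m, vs 77 m available — it cannot stop in time and overshoots by 87.442 − 77 = 10.442 m.

No — it overshoots by 10.4 m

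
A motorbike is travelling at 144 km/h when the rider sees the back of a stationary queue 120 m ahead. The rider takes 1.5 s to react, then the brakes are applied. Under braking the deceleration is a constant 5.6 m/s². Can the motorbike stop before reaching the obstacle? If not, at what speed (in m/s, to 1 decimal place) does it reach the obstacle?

No — it strikes the obstacle at 30.5 m/s

144 km/h ÷ 3.6 = 40.0000 m/s.
Reaction distance = 40.0000 × 1.5 = 60.000 m.
Braking distance needed to stop: v²/(2a) = 1600.000 / 11.200 = 142.857 m, so total needed = 60.000 + 142.857 = 202.857 m > 120 m — it cannot stop.
Distance remaining when braking begins: 120 − 60.000 = 60.000 m.
v² = v₀² − 2a·d = 1600.000 − 2 × 5.600 × 60.000 = 928.000 m²/s².
v = √928.000 = 30.463 m/s.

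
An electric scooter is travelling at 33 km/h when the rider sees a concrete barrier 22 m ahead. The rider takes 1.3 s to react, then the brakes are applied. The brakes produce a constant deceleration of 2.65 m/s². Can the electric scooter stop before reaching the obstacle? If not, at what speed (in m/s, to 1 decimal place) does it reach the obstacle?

33 km/h ÷ 3.6 = 9.1667 m/s.
Reaction distance = 9.1667 × 1.3 = 11.917 m.
Braking distance needed to stop: v²/(2a) = 84.028 / 5.300 = 15.854 m, so total needed = 11.917 + 15.854 = 27.771 m > 22 m — it cannot stop.
Distance remaining when braking begins: 22 − 11.917 = 10.083 m.
v² = v₀² − 2a·d = 84.028 − 2 × 2.650 × 10.083 = 30.588 m²/s².
v = √30.588 = 5.531 m/s.

No — it strikes the obstacle at 5.5 m/s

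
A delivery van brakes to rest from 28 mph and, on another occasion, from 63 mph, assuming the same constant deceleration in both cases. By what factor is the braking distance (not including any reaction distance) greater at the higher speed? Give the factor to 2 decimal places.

Braking distance d = v²/(2a), so with a fixed, d ∝ v².
Factor = (63/28)² = 2.2500² = 5.0625.

Factor ≈ 5.06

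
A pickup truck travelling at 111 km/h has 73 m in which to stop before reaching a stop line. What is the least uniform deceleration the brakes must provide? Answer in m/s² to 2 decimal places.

Required deceleration ≈ 6.51 m/s²

111 km/h ÷ 3.6 = 30.8333 m/s.
v² = 2a·d ⇒ a = v²/(2d) = 30.8333² / (2 × 73.000) = 950.692 / 146.000 = 6.5116 m/s².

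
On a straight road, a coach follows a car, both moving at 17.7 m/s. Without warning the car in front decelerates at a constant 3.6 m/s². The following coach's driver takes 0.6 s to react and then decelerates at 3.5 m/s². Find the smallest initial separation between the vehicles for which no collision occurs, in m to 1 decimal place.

Minimum gap ≈ 11.9 m

Leader travels v²/(2a_L) = 313.290 / 7.200 = 43.513 m before stopping.
Follower covers v·t_r = 17.7000 × 0.6 = 10.620 m while reacting, then v²/(2a_F) = 313.290 / 7.000 = 44.756 m while braking, for a total of 10.620 + 44.756 = 55.376 m.
Since a_F ≤ a_L and the follower starts braking later, the follower is never slower than the leader, so the closest approach is when both have stopped.
Minimum gap = 55.376 − 43.513 = 11.863 m.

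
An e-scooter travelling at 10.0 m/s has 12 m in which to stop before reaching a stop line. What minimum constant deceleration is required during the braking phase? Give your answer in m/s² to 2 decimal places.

Required deceleration ≈ 4.17 m/s²

v² = 2a·d ⇒ a = v²/(2d) = 10.0000² / (2 × 12.000) = 100.000 / 24.000 = 4.1667 m/s².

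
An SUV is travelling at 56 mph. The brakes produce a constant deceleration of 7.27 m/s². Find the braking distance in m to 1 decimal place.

56 mph × 0.44704 = 25.0342 m/s.
Braking distance = v²/(2a) = 25.0342² / (2 × 7.270) = 626.711 / 14.540 = 43.103 m.

Braking distance ≈ 43.1 m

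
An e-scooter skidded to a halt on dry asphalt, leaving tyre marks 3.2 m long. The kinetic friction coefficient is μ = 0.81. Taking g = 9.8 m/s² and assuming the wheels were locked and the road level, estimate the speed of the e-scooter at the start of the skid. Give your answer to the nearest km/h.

Initial speed ≈ 26 km/h

Deceleration a = μg = 0.81 × 9.8 = 7.938 m/s².
v = √(2a·d) = √(2 × 7.938 × 3.2) = √50.803 = 7.1276 m/s.
= 7.1276 × 3.6 = 25.659 km/h.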